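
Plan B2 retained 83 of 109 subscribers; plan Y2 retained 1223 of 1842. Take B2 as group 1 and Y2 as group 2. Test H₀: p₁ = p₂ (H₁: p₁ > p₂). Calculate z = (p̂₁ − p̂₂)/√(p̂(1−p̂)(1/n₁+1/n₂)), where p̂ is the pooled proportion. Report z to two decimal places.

z = 2.10

p̂₁ = 83/109 = 0.7615, p̂₂ = 1223/1842 = 0.6640.
Pooled p̂ = (83+1223)/(109+1842) = 1306/1951 = 0.6694.
SE = √(0.221304 × 0.0097172) = 0.0464.
z = (0.7615 − 0.6640)/0.0464 = 0.0975/0.0464 = 2.10.
p-value = P(Z > 2.103) ≈ 0.0177.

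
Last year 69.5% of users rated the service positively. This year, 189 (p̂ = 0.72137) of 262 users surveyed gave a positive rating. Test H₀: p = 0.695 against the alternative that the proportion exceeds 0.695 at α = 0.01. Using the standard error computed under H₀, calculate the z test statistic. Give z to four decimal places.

z = 0.9272

p̂ = 189/262 ≈ 0.721374.
Standard error under H₀: √(0.695×0.305/262) = 0.028444.
z = (0.721374 − 0.695)/0.028444 = 0.026374/0.028444 = 0.9272.
p-value = P(Z > 0.927) ≈ 0.1769; since p > α = 0.01, fail to reject H₀.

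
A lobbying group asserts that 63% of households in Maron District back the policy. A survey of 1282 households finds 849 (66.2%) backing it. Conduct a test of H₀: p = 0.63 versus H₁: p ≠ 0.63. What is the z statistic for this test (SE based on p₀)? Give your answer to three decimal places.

z = 2.391

p̂ = 849/1282 ≈ 0.662246.
SE = √(p₀(1−p₀)/n) = √(0.2331/1282) = 0.013484.
z = (0.662246 − 0.63)/0.013484 = 0.032246/0.013484 = 2.391.
Two-sided p-value ≈ 2·Φ(−2.391) = 0.0168.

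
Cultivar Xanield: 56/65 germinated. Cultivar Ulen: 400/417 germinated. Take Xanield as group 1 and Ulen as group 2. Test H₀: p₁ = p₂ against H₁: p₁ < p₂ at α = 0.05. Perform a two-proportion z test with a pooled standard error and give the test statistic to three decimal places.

z = -3.243

p̂₁ = 56/65 ≈ 0.86154, p̂₂ = 400/417 ≈ 0.95923.
Pooled p̂ = (56+400)/(65+417) = 456/482 = 0.94606.
SE = √(0.0510322 × 0.0177827) = 0.03012.
z = (0.86154 − 0.95923)/0.03012 = -0.09769/0.03012 = -3.243.
p-value = P(Z < -3.243) ≈ 0.0006. With α = 0.05, reject H₀.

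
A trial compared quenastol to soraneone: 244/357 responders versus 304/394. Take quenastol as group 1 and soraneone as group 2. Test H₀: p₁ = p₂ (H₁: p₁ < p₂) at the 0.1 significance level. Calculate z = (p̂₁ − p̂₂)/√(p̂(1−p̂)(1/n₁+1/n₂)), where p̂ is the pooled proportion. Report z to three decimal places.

z = -2.715

p̂₁ = 244/357 = 0.68347, p̂₂ = 304/394 = 0.77157.
Pooled p̂ = (244+304)/(357+394) = 548/751 = 0.72969.
SE = √(p̂(1−p̂)(1/n₁+1/n₂)) = √(0.72969·0.27031·0.00533919) = √(0.00105311) = 0.03245.
z = (0.68347 − 0.77157)/0.03245 = -0.08810/0.03245 = -2.715.
p-value = P(Z < -2.715) ≈ 0.0033; since p < α = 0.1, reject H₀.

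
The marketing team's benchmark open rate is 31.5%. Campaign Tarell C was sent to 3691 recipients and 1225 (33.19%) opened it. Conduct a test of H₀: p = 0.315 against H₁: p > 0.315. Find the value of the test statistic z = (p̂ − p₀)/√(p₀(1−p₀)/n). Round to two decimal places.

z = 2.21

p̂ = 1225/3691 ≈ 0.33189.
SE = √(p₀(1−p₀)/n) = √(0.21578/3691) = 0.00765.
z = (0.33189 − 0.315)/0.00765 = 0.01689/0.00765 = 2.21.
p-value = P(Z > 2.209) ≈ 0.0136.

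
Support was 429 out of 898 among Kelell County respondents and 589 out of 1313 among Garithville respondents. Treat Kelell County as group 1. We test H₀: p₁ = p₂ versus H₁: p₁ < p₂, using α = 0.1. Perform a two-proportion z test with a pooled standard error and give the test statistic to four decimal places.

z = 1.3500

p̂₁ = 429/898 ≈ 0.4777283, p̂₂ = 589/1313 ≈ 0.4485910.
Pooled p̂ = (429+589)/(898+1313) = 1018/2211 = 0.4604251.
SE = √(0.248434 × 0.0018752) = 0.0215839.
z = (0.4777283 − 0.4485910)/0.0215839 = 0.0291373/0.0215839 = 1.3500.
p-value = P(Z < 1.350) ≈ 0.9115; since p > α = 0.1, fail to reject H₀.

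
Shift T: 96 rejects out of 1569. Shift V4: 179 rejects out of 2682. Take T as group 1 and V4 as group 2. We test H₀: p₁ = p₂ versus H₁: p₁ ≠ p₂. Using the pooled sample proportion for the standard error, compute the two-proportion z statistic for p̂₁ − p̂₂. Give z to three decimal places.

p̂₁ = 96/1569 = 0.061185, p̂₂ = 179/2682 = 0.066741.
Pooled p̂ = (96+179)/(1569+2682) = 275/4251 = 0.064691.
SE = √(p̂(1−p̂)(1/n₁+1/n₂)) = √(0.064691·0.935309·0.0010102) = √(6.11232e-05) = 0.007818.
z = (0.061185 − 0.066741)/0.007818 = -0.005556/0.007818 = -0.711.
p-value = 2·P(Z > 0.711) ≈ 0.4773.

z = -0.711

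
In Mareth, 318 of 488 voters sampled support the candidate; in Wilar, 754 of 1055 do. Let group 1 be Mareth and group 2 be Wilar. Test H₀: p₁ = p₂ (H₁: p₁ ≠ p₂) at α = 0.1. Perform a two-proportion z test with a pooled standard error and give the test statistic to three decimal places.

p̂₁ = 318/488 ≈ 0.65164, p̂₂ = 754/1055 ≈ 0.71469.
Pooled p̂ = (318+754)/(488+1055) = 1072/1543 = 0.69475.
SE = √(p̂(1−p̂)(1/n₁+1/n₂)) = √(0.69475·0.30525·0.00299705) = √(0.000635591) = 0.02521.
z = (0.65164 − 0.71469)/0.02521 = -0.06305/0.02521 = -2.501.
Two-sided p-value ≈ 2·Φ(−2.501) = 0.0124; since p < α = 0.1, reject H₀.

z = -2.501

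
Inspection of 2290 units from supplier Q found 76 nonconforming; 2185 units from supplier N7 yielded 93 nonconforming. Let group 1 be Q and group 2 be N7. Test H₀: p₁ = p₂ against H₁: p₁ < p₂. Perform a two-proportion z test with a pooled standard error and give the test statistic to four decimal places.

z = -1.6445

p̂₁ = 76/2290 ≈ 0.0331878, p̂₂ = 93/2185 ≈ 0.0425629.
Pooled p̂ = (76+93)/(2290+2185) = 169/4475 = 0.0377654.
SE = √(0.0363391 × 0.000894347) = 0.0057009.
z = (0.0331878 − 0.0425629)/0.0057009 = -0.0093751/0.0057009 = -1.6445.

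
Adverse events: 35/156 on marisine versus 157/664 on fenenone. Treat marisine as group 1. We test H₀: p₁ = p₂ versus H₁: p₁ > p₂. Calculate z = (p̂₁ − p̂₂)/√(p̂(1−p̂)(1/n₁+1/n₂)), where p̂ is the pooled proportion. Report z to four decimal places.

z = -0.3208

p̂₁ = 35/156 = 0.224359, p̂₂ = 157/664 = 0.236446.
Pooled p̂ = (35+157)/(156+664) = 192/820 = 0.234146.
SE = √(0.179322 × 0.00791628) = 0.037677.
z = (0.224359 − 0.236446)/0.037677 = -0.012087/0.037677 = -0.3208.
p-value = P(Z > -0.321) ≈ 0.6258.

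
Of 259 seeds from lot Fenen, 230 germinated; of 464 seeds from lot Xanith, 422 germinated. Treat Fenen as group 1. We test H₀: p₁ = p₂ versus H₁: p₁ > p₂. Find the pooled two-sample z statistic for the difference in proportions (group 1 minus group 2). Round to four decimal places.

z = -0.9294

p̂₁ = 230/259 ≈ 0.888031, p̂₂ = 422/464 ≈ 0.909483.
Pooled p̂ = (230+422)/(259+464) = 652/723 = 0.901798.
SE = √(p̂(1−p̂)(1/n₁+1/n₂)) = √(0.901798·0.098202·0.00601618) = √(0.000532782) = 0.023082.
z = (0.888031 − 0.909483)/0.023082 = -0.021452/0.023082 = -0.9294.
p-value = P(Z > -0.929) ≈ 0.8237.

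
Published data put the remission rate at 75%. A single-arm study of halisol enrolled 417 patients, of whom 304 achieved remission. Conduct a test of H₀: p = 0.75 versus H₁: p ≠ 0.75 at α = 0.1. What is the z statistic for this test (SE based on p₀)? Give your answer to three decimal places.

z = -0.990

p̂ = 304/417 ≈ 0.72902.
Standard error under H₀: √(0.75×0.25/417) = 0.02120.
z = (0.72902 − 0.75)/0.02120 = -0.02098/0.02120 = -0.990.
Two-sided p-value ≈ 2·Φ(−0.990) = 0.3224, so at α = 0.1 we fail to reject H₀.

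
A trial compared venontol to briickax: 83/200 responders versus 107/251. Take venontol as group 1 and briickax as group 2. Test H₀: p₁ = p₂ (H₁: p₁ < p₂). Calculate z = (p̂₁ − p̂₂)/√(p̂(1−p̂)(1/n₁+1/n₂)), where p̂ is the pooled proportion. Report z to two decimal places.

p̂₁ = 83/200 ≈ 0.4150, p̂₂ = 107/251 ≈ 0.4263.
Pooled p̂ = (83+107)/(200+251) = 190/451 = 0.4213.
SE = √(p̂(1−p̂)(1/n₁+1/n₂)) = √(0.4213·0.5787·0.00898406) = √(0.00219035) = 0.0468.
z = (0.4150 − 0.4263)/0.0468 = -0.0113/0.0468 = -0.24.

z = -0.24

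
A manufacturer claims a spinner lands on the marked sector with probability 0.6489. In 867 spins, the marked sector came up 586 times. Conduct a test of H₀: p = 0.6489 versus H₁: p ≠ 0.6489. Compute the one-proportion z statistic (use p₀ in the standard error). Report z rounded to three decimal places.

p̂ = 586/867 = 0.67589.
SE = √(p₀(1−p₀)/n) = √(0.22783/867) = 0.01621.
z = (0.67589 − 0.6489)/0.01621 = 0.02699/0.01621 = 1.665.

z = 1.665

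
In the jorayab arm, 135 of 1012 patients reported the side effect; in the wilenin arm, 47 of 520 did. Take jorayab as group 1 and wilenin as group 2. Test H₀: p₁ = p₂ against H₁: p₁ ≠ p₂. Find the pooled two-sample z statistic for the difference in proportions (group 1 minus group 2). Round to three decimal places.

z = 2.464

p̂₁ = 135/1012 = 0.13340, p̂₂ = 47/520 = 0.09038.
Pooled p̂ = (135+47)/(1012+520) = 182/1532 = 0.11880.
SE = √(0.104686 × 0.00291122) = 0.01746.
z = (0.13340 − 0.09038)/0.01746 = 0.04302/0.01746 = 2.464.
p-value = 2·P(Z > 2.464) ≈ 0.0137.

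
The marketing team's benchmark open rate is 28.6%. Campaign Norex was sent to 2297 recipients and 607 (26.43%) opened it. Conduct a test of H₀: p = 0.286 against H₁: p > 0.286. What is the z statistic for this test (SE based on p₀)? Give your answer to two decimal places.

p̂ = 607/2297 = 0.2643.
Under H₀, SE = √(0.286·0.714/2297) = √(8.89003e-05) = 0.0094.
z = (0.2643 − 0.286)/0.0094 = -0.0217/0.0094 = -2.31.

z = -2.31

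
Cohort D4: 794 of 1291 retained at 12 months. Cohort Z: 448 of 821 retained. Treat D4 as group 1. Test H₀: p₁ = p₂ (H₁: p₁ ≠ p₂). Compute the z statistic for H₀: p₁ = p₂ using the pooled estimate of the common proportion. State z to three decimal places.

z = 3.157

p̂₁ = 794/1291 ≈ 0.61503, p̂₂ = 448/821 ≈ 0.54568.
Pooled p̂ = (794+448)/(1291+821) = 1242/2112 = 0.58807.
SE = √(0.242244 × 0.00199262) = 0.02197.
z = (0.61503 − 0.54568)/0.02197 = 0.06935/0.02197 = 3.157.
p-value = 2·P(Z > 3.157) ≈ 0.0016.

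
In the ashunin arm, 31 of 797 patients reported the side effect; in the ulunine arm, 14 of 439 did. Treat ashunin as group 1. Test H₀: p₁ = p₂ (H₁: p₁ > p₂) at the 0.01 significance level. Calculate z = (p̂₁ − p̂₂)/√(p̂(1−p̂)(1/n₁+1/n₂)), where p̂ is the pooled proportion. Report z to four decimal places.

p̂₁ = 31/797 = 0.038896, p̂₂ = 14/439 = 0.031891.
Pooled p̂ = (31+14)/(797+439) = 45/1236 = 0.036408.
SE = √(p̂(1−p̂)(1/n₁+1/n₂)) = √(0.036408·0.963592·0.00353261) = √(0.000123932) = 0.011132.
z = (0.038896 − 0.031891)/0.011132 = 0.007005/0.011132 = 0.6293.
p-value = P(Z > 0.629) ≈ 0.2646; since p > α = 0.01, fail to reject H₀.

z = 0.6293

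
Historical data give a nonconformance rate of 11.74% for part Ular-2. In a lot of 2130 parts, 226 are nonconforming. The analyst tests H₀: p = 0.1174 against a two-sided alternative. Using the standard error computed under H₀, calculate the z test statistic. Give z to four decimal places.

z = -1.6197

p̂ = 226/2130 ≈ 0.1061033.
Under H₀, SE = √(0.1174·0.8826/2130) = √(4.86466e-05) = 0.0069747.
z = (0.1061033 − 0.1174)/0.0069747 = -0.0112967/0.0069747 = -1.6197.
Two-sided p-value ≈ 2·Φ(−1.620) = 0.1053.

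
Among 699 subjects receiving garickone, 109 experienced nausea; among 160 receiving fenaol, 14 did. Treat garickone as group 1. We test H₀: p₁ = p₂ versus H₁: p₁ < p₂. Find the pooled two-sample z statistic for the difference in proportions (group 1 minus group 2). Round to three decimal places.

p̂₁ = 109/699 ≈ 0.15594, p̂₂ = 14/160 ≈ 0.08750.
Pooled p̂ = (109+14)/(699+160) = 123/859 = 0.14319.
SE = √(0.122686 × 0.00768062) = 0.03070.
z = (0.15594 − 0.08750)/0.03070 = 0.06844/0.03070 = 2.229.
p-value = P(Z < 2.229) ≈ 0.9871.

z = 2.229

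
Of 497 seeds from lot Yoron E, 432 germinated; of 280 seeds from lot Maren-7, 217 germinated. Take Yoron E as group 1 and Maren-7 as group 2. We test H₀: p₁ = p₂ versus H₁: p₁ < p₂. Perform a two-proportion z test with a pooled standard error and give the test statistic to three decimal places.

p̂₁ = 432/497 ≈ 0.86922, p̂₂ = 217/280 ≈ 0.77500.
Pooled p̂ = (432+217)/(497+280) = 649/777 = 0.83526.
SE = √(0.137598 × 0.0055835) = 0.02772.
z = (0.86922 − 0.77500)/0.02772 = 0.09422/0.02772 = 3.399.
p-value = P(Z < 3.399) ≈ 0.9997.

z = 3.399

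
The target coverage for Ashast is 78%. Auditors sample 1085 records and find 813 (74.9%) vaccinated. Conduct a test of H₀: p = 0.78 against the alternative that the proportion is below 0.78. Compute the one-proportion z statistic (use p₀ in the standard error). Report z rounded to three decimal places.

z = -2.440

p̂ = 813/1085 = 0.74931.
SE = √(p₀(1−p₀)/n) = √(0.1716/1085) = 0.01258.
z = (0.74931 − 0.78)/0.01258 = -0.03069/0.01258 = -2.440.
p-value = P(Z < -2.440) ≈ 0.0073.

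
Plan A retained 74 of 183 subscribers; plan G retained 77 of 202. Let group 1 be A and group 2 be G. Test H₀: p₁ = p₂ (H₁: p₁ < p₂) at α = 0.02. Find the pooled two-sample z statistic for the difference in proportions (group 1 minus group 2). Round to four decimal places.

p̂₁ = 74/183 ≈ 0.404372, p̂₂ = 77/202 ≈ 0.381188.
Pooled p̂ = (74+77)/(183+202) = 151/385 = 0.392208.
SE = √(p̂(1−p̂)(1/n₁+1/n₂)) = √(0.392208·0.607792·0.010415) = √(0.00248273) = 0.049827.
z = (0.404372 − 0.381188)/0.049827 = 0.023184/0.049827 = 0.4653.
p-value = P(Z < 0.465) ≈ 0.6791; since p > α = 0.02, fail to reject H₀.

z = 0.4653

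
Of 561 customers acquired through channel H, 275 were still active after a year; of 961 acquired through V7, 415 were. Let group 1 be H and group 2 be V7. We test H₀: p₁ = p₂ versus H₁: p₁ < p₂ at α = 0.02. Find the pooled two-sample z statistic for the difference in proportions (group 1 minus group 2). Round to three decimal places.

z = 2.206

p̂₁ = 275/561 ≈ 0.49020, p̂₂ = 415/961 ≈ 0.43184.
Pooled p̂ = (275+415)/(561+961) = 690/1522 = 0.45335.
SE = √(0.247824 × 0.00282311) = 0.02645.
z = (0.49020 − 0.43184)/0.02645 = 0.05836/0.02645 = 2.206.
p-value = P(Z < 2.206) ≈ 0.9863, so at α = 0.02 we fail to reject H₀.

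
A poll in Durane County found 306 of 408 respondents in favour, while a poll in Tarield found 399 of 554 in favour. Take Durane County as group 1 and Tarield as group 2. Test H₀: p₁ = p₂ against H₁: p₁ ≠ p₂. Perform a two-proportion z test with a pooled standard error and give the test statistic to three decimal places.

p̂₁ = 306/408 ≈ 0.75000, p̂₂ = 399/554 ≈ 0.72022.
Pooled p̂ = (306+399)/(408+554) = 705/962 = 0.73285.
SE = √(0.195782 × 0.00425603) = 0.02887.
z = (0.75000 − 0.72022)/0.02887 = 0.02978/0.02887 = 1.032.

z = 1.032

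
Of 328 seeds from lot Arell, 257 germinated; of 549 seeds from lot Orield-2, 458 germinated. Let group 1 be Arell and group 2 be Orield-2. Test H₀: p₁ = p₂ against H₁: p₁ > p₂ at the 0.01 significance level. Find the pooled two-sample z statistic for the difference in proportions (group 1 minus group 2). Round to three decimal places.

z = -1.872

p̂₁ = 257/328 = 0.78354, p̂₂ = 458/549 = 0.83424.
Pooled p̂ = (257+458)/(328+549) = 715/877 = 0.81528.
SE = √(p̂(1−p̂)(1/n₁+1/n₂)) = √(0.81528·0.18472·0.00487027) = √(0.000733458) = 0.02708.
z = (0.78354 − 0.83424)/0.02708 = -0.05070/0.02708 = -1.872.
p-value = P(Z > -1.872) ≈ 0.9694. With α = 0.01, fail to reject H₀.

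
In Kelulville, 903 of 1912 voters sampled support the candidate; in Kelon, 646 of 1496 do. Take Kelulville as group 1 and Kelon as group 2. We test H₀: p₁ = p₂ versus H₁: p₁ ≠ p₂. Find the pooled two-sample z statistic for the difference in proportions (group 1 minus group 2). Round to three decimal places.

p̂₁ = 903/1912 = 0.47228, p̂₂ = 646/1496 = 0.43182.
Pooled p̂ = (903+646)/(1912+1496) = 1549/3408 = 0.45452.
SE = √(0.247931 × 0.00119146) = 0.01719.
z = (0.47228 − 0.43182)/0.01719 = 0.04046/0.01719 = 2.354.

z = 2.354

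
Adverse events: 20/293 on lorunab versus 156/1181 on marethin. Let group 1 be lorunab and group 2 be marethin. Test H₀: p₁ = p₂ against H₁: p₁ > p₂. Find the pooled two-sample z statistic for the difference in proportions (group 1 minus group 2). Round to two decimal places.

z = -3.02

p̂₁ = 20/293 = 0.06826, p̂₂ = 156/1181 = 0.13209.
Pooled p̂ = (20+156)/(293+1181) = 176/1474 = 0.11940.
SE = √(p̂(1−p̂)(1/n₁+1/n₂)) = √(0.11940·0.88060·0.00425971) = √(0.000447891) = 0.02116.
z = (0.06826 − 0.13209)/0.02116 = -0.06383/0.02116 = -3.02.
p-value = P(Z > -3.016) ≈ 0.9987.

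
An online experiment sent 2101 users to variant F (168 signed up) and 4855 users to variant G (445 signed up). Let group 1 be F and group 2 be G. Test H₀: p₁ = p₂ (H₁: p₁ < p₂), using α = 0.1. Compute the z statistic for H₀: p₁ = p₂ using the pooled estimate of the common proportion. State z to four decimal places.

p̂₁ = 168/2101 ≈ 0.0799619, p̂₂ = 445/4855 ≈ 0.0916581.
Pooled p̂ = (168+445)/(2101+4855) = 613/6956 = 0.0881254.
SE = √(p̂(1−p̂)(1/n₁+1/n₂)) = √(0.0881254·0.9118746·0.000681937) = √(5.48e-05) = 0.0074027.
z = (0.0799619 − 0.0916581)/0.0074027 = -0.0116962/0.0074027 = -1.5800.
p-value = P(Z < -1.580) ≈ 0.0571; since p < α = 0.1, reject H₀.

z = -1.5800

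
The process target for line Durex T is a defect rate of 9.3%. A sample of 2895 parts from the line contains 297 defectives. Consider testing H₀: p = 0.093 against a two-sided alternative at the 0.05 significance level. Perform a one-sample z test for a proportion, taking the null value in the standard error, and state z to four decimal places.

z = 1.7768

p̂ = 297/2895 ≈ 0.102591.
SE = √(p₀(1−p₀)/n) = √(0.084351/2895) = 0.005398.
z = (0.102591 − 0.093)/0.005398 = 0.009591/0.005398 = 1.7768.
p-value = 2·P(Z > 1.777) ≈ 0.0756, so at α = 0.05 we fail to reject H₀.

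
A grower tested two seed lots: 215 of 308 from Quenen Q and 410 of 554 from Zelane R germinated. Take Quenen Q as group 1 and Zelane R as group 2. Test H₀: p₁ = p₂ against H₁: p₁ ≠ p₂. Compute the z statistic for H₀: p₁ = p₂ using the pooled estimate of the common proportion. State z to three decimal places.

z = -1.324

p̂₁ = 215/308 ≈ 0.69805, p̂₂ = 410/554 ≈ 0.74007.
Pooled p̂ = (215+410)/(308+554) = 625/862 = 0.72506.
SE = √(p̂(1−p̂)(1/n₁+1/n₂)) = √(0.72506·0.27494·0.00505181) = √(0.00100707) = 0.03173.
z = (0.69805 − 0.74007)/0.03173 = -0.04202/0.03173 = -1.324.
Two-sided p-value ≈ 2·Φ(−1.324) = 0.1855.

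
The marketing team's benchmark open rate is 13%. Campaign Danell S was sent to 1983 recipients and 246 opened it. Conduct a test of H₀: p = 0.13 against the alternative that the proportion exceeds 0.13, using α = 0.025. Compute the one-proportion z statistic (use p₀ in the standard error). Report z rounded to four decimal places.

z = -0.7873

p̂ = 246/1983 = 0.124054.
Under H₀, SE = √(0.13·0.87/1983) = √(5.70348e-05) = 0.007552.
z = (0.124054 − 0.13)/0.007552 = -0.005946/0.007552 = -0.7873.
p-value = P(Z > -0.787) ≈ 0.7844, so at α = 0.025 we fail to reject H₀.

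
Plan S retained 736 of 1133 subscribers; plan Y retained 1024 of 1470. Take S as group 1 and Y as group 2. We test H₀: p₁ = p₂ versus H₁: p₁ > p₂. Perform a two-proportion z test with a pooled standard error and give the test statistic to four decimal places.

z = -2.5404

p̂₁ = 736/1133 = 0.6496028, p̂₂ = 1024/1470 = 0.6965986.
Pooled p̂ = (736+1024)/(1133+1470) = 1760/2603 = 0.6761429.
SE = √(p̂(1−p̂)(1/n₁+1/n₂)) = √(0.6761429·0.3238571·0.00156288) = √(0.000342231) = 0.0184995.
z = (0.6496028 − 0.6965986)/0.0184995 = -0.0469958/0.0184995 = -2.5404.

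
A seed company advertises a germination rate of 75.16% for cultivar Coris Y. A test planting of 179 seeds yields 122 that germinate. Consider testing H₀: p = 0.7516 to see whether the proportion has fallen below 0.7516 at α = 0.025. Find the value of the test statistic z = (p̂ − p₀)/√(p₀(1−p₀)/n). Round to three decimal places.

z = -2.169

p̂ = 122/179 ≈ 0.681564.
SE = √(p₀(1−p₀)/n) = √(0.1867/179) = 0.032296.
z = (0.681564 − 0.7516)/0.032296 = -0.070036/0.032296 = -2.169.
p-value = P(Z < -2.169) ≈ 0.0151; since p < α = 0.025, reject H₀.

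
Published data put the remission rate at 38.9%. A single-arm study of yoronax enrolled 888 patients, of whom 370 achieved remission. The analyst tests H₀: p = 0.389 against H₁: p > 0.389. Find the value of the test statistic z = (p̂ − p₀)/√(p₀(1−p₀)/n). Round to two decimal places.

p̂ = 370/888 ≈ 0.4167.
SE = √(p₀(1−p₀)/n) = √(0.23768/888) = 0.0164.
z = (0.4167 − 0.389)/0.0164 = 0.0277/0.0164 = 1.69.

z = 1.69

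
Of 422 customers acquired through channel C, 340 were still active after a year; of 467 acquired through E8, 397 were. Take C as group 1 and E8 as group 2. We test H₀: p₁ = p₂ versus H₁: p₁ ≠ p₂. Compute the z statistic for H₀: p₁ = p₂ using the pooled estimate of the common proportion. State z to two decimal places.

p̂₁ = 340/422 = 0.80569, p̂₂ = 397/467 = 0.85011.
Pooled p̂ = (340+397)/(422+467) = 737/889 = 0.82902.
SE = √(p̂(1−p̂)(1/n₁+1/n₂)) = √(0.82902·0.17098·0.004511) = √(0.000639411) = 0.02529.
z = (0.80569 − 0.85011)/0.02529 = -0.04442/0.02529 = -1.76.
Two-sided p-value ≈ 2·Φ(−1.757) = 0.0790.

z = -1.76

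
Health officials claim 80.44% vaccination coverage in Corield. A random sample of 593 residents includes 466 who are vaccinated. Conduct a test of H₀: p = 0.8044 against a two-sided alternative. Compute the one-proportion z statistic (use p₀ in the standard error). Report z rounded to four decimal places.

z = -1.1397

p̂ = 466/593 = 0.785835.
SE = √(p₀(1−p₀)/n) = √(0.15734/593) = 0.016289.
z = (0.785835 − 0.8044)/0.016289 = -0.018565/0.016289 = -1.1397.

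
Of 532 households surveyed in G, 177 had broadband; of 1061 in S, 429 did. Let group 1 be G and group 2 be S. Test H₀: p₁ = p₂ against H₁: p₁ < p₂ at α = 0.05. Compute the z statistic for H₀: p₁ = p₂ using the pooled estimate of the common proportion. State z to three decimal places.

z = -2.777

p̂₁ = 177/532 ≈ 0.33271, p̂₂ = 429/1061 ≈ 0.40434.
Pooled p̂ = (177+429)/(532+1061) = 606/1593 = 0.38041.
SE = √(p̂(1−p̂)(1/n₁+1/n₂)) = √(0.38041·0.61959·0.00282221) = √(0.000665192) = 0.02579.
z = (0.33271 − 0.40434)/0.02579 = -0.07163/0.02579 = -2.777.
p-value = P(Z < -2.777) ≈ 0.0027, so at α = 0.05 we reject H₀.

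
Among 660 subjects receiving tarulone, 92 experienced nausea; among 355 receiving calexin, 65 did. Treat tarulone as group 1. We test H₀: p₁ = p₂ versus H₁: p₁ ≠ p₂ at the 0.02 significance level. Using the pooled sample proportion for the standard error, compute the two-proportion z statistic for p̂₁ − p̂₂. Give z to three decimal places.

z = -1.836

p̂₁ = 92/660 = 0.139394, p̂₂ = 65/355 = 0.183099.
Pooled p̂ = (92+65)/(660+355) = 157/1015 = 0.154680.
SE = √(p̂(1−p̂)(1/n₁+1/n₂)) = √(0.154680·0.845320·0.00433205) = √(0.000566433) = 0.023800.
z = (0.139394 − 0.183099)/0.023800 = -0.043705/0.023800 = -1.836.
Two-sided p-value ≈ 2·Φ(−1.836) = 0.0663, so at α = 0.02 we fail to reject H₀.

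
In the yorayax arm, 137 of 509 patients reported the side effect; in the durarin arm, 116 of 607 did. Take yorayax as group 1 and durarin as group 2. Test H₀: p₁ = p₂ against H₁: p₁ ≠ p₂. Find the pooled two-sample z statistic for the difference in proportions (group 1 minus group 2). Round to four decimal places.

p̂₁ = 137/509 = 0.269155, p̂₂ = 116/607 = 0.191104.
Pooled p̂ = (137+116)/(509+607) = 253/1116 = 0.226703.
SE = √(0.175308 × 0.00361208) = 0.025164.
z = (0.269155 − 0.191104)/0.025164 = 0.078051/0.025164 = 3.1017.

z = 3.1017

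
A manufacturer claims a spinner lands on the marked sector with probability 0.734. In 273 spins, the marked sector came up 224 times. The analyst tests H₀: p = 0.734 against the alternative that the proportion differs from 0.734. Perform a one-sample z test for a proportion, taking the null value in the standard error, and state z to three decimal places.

p̂ = 224/273 ≈ 0.82051.
Under H₀, SE = √(0.734·0.266/273) = √(0.000715179) = 0.02674.
z = (0.82051 − 0.734)/0.02674 = 0.08651/0.02674 = 3.235.

z = 3.235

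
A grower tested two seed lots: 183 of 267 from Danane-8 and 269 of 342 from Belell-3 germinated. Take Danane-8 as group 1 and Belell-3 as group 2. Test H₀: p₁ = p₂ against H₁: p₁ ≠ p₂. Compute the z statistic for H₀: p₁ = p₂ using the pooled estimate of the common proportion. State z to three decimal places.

p̂₁ = 183/267 = 0.68539, p̂₂ = 269/342 = 0.78655.
Pooled p̂ = (183+269)/(267+342) = 452/609 = 0.74220.
SE = √(0.191339 × 0.00666929) = 0.03572.
z = (0.68539 − 0.78655)/0.03572 = -0.10116/0.03572 = -2.832.
p-value = 2·P(Z > 2.832) ≈ 0.0046.

z = -2.832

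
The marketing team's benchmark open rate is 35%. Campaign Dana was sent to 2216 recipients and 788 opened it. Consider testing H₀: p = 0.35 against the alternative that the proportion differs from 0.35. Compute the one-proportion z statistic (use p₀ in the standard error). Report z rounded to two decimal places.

p̂ = 788/2216 ≈ 0.3556.
Under H₀, SE = √(0.35·0.65/2216) = √(0.000102662) = 0.0101.
z = (0.3556 − 0.35)/0.0101 = 0.0056/0.0101 = 0.55.

z = 0.55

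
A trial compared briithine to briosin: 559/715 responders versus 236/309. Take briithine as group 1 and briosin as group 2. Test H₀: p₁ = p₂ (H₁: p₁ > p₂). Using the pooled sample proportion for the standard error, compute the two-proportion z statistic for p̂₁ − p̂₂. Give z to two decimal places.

z = 0.64

p̂₁ = 559/715 ≈ 0.78182, p̂₂ = 236/309 ≈ 0.76375.
Pooled p̂ = (559+236)/(715+309) = 795/1024 = 0.77637.
SE = √(p̂(1−p̂)(1/n₁+1/n₂)) = √(0.77637·0.22363·0.00463485) = √(0.000804708) = 0.02837.
z = (0.78182 − 0.76375)/0.02837 = 0.01807/0.02837 = 0.64.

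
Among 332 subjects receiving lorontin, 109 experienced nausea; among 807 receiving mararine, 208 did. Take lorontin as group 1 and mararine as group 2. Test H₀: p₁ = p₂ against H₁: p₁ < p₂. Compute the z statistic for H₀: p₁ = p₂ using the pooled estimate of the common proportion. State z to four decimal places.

p̂₁ = 109/332 = 0.328313, p̂₂ = 208/807 = 0.257745.
Pooled p̂ = (109+208)/(332+807) = 317/1139 = 0.278314.
SE = √(0.200855 × 0.00425121) = 0.029221.
z = (0.328313 − 0.257745)/0.029221 = 0.070568/0.029221 = 2.4150.
p-value = P(Z < 2.415) ≈ 0.9921.

z = 2.4150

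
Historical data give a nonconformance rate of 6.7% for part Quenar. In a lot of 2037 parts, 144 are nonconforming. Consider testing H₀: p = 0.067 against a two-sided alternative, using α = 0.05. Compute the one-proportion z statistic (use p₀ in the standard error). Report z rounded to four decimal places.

z = 0.6665

p̂ = 144/2037 = 0.0706922.
Standard error under H₀: √(0.067×0.933/2037) = 0.0055397.
z = (0.0706922 − 0.067)/0.0055397 = 0.0036922/0.0055397 = 0.6665.
p-value = 2·P(Z > 0.667) ≈ 0.5051. With α = 0.05, fail to reject H₀.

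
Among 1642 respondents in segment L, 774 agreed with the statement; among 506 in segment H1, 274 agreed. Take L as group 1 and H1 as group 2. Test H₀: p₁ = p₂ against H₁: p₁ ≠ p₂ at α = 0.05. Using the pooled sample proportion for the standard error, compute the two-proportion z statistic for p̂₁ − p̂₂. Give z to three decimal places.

p̂₁ = 774/1642 ≈ 0.471376, p̂₂ = 274/506 ≈ 0.541502.
Pooled p̂ = (774+274)/(1642+506) = 1048/2148 = 0.487896.
SE = √(0.249853 × 0.0025853) = 0.025415.
z = (0.471376 − 0.541502)/0.025415 = -0.070126/0.025415 = -2.759.
Two-sided p-value ≈ 2·Φ(−2.759) = 0.0058, so at α = 0.05 we reject H₀.

z = -2.759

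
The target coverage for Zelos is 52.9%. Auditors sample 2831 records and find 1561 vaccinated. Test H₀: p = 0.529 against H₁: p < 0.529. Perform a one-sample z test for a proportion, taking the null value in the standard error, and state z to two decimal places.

p̂ = 1561/2831 = 0.55140.
Under H₀, SE = √(0.529·0.471/2831) = √(8.8011e-05) = 0.00938.
z = (0.55140 − 0.529)/0.00938 = 0.02240/0.00938 = 2.39.
p-value = P(Z < 2.387) ≈ 0.9915.

z = 2.39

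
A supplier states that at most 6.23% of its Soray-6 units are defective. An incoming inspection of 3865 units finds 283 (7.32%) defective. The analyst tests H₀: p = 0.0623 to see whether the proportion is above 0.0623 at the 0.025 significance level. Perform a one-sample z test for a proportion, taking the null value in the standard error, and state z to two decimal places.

p̂ = 283/3865 = 0.07322.
SE = √(p₀(1−p₀)/n) = √(0.058419/3865) = 0.00389.
z = (0.07322 − 0.0623)/0.00389 = 0.01092/0.00389 = 2.81.
p-value = P(Z > 2.809) ≈ 0.0025. With α = 0.025, reject H₀.

z = 2.81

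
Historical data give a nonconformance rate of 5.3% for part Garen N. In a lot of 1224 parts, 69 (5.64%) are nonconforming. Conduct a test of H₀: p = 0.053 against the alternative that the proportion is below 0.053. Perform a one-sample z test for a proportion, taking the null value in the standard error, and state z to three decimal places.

p̂ = 69/1224 ≈ 0.05637.
Standard error under H₀: √(0.053×0.947/1224) = 0.00640.
z = (0.05637 − 0.053)/0.00640 = 0.00337/0.00640 = 0.527.

z = 0.527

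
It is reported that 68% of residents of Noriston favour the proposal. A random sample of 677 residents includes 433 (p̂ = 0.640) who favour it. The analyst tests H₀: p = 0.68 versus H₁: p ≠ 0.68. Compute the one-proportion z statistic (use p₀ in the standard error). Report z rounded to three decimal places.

p̂ = 433/677 ≈ 0.63959.
Under H₀, SE = √(0.68·0.32/677) = √(0.000321418) = 0.01793.
z = (0.63959 − 0.68)/0.01793 = -0.04041/0.01793 = -2.254.
Two-sided p-value ≈ 2·Φ(−2.254) = 0.0242.

z = -2.254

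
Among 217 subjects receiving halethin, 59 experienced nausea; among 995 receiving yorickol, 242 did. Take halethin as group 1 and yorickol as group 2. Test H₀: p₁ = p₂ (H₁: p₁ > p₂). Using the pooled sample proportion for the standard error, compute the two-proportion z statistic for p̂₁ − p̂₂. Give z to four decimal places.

p̂₁ = 59/217 = 0.271889, p̂₂ = 242/995 = 0.243216.
Pooled p̂ = (59+242)/(217+995) = 301/1212 = 0.248350.
SE = √(p̂(1−p̂)(1/n₁+1/n₂)) = √(0.248350·0.751650·0.00561332) = √(0.00104785) = 0.032371.
z = (0.271889 − 0.243216)/0.032371 = 0.028673/0.032371 = 0.8858.

z = 0.8858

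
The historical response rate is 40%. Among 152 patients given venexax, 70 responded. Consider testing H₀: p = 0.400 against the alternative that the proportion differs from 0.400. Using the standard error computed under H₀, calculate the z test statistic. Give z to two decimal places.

z = 1.52

p̂ = 70/152 = 0.4605.
Standard error under H₀: √(0.4×0.6/152) = 0.0397.
z = (0.4605 − 0.4)/0.0397 = 0.0605/0.0397 = 1.52.
Two-sided p-value ≈ 2·Φ(−1.523) = 0.1277.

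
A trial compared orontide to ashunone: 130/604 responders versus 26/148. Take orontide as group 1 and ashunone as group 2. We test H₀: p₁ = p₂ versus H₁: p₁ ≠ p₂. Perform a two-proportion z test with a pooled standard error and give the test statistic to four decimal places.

z = 1.0636

p̂₁ = 130/604 ≈ 0.215232, p̂₂ = 26/148 ≈ 0.175676.
Pooled p̂ = (130+26)/(604+148) = 156/752 = 0.207447.
SE = √(0.164413 × 0.00841239) = 0.037190.
z = (0.215232 − 0.175676)/0.037190 = 0.039556/0.037190 = 1.0636.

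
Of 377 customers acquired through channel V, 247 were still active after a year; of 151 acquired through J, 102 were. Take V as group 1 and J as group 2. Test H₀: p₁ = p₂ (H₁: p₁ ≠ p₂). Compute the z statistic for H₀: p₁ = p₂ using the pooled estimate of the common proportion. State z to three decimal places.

p̂₁ = 247/377 = 0.65517, p̂₂ = 102/151 = 0.67550.
Pooled p̂ = (247+102)/(377+151) = 349/528 = 0.66098.
SE = √(p̂(1−p̂)(1/n₁+1/n₂)) = √(0.66098·0.33902·0.00927504) = √(0.00207839) = 0.04559.
z = (0.65517 − 0.67550)/0.04559 = -0.02033/0.04559 = -0.446.
Two-sided p-value ≈ 2·Φ(−0.446) = 0.6557.

z = -0.446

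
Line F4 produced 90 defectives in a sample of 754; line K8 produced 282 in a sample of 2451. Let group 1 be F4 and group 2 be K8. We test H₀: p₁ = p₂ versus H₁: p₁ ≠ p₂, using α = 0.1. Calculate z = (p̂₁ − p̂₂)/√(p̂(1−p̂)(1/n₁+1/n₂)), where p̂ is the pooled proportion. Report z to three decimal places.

p̂₁ = 90/754 = 0.119363, p̂₂ = 282/2451 = 0.115055.
Pooled p̂ = (90+282)/(754+2451) = 372/3205 = 0.116069.
SE = √(0.102597 × 0.00173426) = 0.013339.
z = (0.119363 − 0.115055)/0.013339 = 0.004308/0.013339 = 0.323.
Two-sided p-value ≈ 2·Φ(−0.323) = 0.7467; since p > α = 0.1, fail to reject H₀.

z = 0.323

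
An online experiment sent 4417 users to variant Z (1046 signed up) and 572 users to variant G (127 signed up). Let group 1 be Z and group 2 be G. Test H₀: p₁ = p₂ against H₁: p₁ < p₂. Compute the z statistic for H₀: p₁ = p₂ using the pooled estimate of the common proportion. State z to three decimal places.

p̂₁ = 1046/4417 ≈ 0.23681, p̂₂ = 127/572 ≈ 0.22203.
Pooled p̂ = (1046+127)/(4417+572) = 1173/4989 = 0.23512.
SE = √(p̂(1−p̂)(1/n₁+1/n₂)) = √(0.23512·0.76488·0.00197465) = √(0.000355115) = 0.01884.
z = (0.23681 − 0.22203)/0.01884 = 0.01478/0.01884 = 0.785.

z = 0.785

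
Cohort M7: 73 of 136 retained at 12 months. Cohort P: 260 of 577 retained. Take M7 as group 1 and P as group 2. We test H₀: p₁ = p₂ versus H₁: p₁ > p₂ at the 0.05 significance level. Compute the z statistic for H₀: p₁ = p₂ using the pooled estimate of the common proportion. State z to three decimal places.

z = 1.812

p̂₁ = 73/136 = 0.536765, p̂₂ = 260/577 = 0.450607.
Pooled p̂ = (73+260)/(136+577) = 333/713 = 0.467041.
SE = √(p̂(1−p̂)(1/n₁+1/n₂)) = √(0.467041·0.532959·0.00908604) = √(0.00226164) = 0.047557.
z = (0.536765 − 0.450607)/0.047557 = 0.086158/0.047557 = 1.812.
p-value = P(Z > 1.812) ≈ 0.0350; since p < α = 0.05, reject H₀.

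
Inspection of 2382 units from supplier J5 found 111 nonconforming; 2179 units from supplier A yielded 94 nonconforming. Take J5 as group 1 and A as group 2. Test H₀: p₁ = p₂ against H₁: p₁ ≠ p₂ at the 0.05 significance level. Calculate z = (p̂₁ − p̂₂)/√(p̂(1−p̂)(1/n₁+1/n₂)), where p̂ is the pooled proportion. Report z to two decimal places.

z = 0.56

p̂₁ = 111/2382 ≈ 0.04660, p̂₂ = 94/2179 ≈ 0.04314.
Pooled p̂ = (111+94)/(2382+2179) = 205/4561 = 0.04495.
SE = √(0.0429261 × 0.000878741) = 0.00614.
z = (0.04660 − 0.04314)/0.00614 = 0.00346/0.00614 = 0.56.
Two-sided p-value ≈ 2·Φ(−0.563) = 0.5731, so at α = 0.05 we fail to reject H₀.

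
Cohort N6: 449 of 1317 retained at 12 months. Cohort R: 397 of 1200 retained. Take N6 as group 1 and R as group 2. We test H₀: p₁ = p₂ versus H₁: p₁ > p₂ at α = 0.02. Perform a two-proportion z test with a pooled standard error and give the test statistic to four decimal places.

p̂₁ = 449/1317 ≈ 0.340926, p̂₂ = 397/1200 ≈ 0.330833.
Pooled p̂ = (449+397)/(1317+1200) = 846/2517 = 0.336114.
SE = √(p̂(1−p̂)(1/n₁+1/n₂)) = √(0.336114·0.663886·0.00159263) = √(0.000355383) = 0.018852.
z = (0.340926 − 0.330833)/0.018852 = 0.010093/0.018852 = 0.5354.
p-value = P(Z > 0.535) ≈ 0.2962, so at α = 0.02 we fail to reject H₀.

z = 0.5354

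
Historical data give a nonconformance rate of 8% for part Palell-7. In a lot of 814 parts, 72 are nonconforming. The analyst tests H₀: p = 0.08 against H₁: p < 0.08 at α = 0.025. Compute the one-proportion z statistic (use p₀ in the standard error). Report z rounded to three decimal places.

z = 0.889

p̂ = 72/814 ≈ 0.08845.
SE = √(p₀(1−p₀)/n) = √(0.0736/814) = 0.00951.
z = (0.08845 − 0.08)/0.00951 = 0.00845/0.00951 = 0.889.
p-value = P(Z < 0.889) ≈ 0.8130. With α = 0.025, fail to reject H₀.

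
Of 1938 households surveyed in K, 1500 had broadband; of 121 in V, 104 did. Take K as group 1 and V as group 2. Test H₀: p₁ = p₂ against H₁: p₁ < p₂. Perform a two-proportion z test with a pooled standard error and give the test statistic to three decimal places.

z = -2.199

p̂₁ = 1500/1938 ≈ 0.77399, p̂₂ = 104/121 ≈ 0.85950.
Pooled p̂ = (1500+104)/(1938+121) = 1604/2059 = 0.77902.
SE = √(p̂(1−p̂)(1/n₁+1/n₂)) = √(0.77902·0.22098·0.00878046) = √(0.00151154) = 0.03888.
z = (0.77399 − 0.85950)/0.03888 = -0.08551/0.03888 = -2.199.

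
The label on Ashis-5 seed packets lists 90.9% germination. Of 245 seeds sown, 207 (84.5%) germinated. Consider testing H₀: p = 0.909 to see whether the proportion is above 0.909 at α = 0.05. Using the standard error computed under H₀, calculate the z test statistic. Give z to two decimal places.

p̂ = 207/245 = 0.84490.
Standard error under H₀: √(0.909×0.091/245) = 0.01837.
z = (0.84490 − 0.909)/0.01837 = -0.06410/0.01837 = -3.49.
p-value = P(Z > -3.489) ≈ 0.9998, so at α = 0.05 we fail to reject H₀.

z = -3.49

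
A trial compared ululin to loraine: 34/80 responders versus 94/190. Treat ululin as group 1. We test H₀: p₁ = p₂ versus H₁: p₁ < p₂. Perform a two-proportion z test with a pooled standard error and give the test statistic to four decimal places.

z = -1.0479

p̂₁ = 34/80 ≈ 0.425000, p̂₂ = 94/190 ≈ 0.494737.
Pooled p̂ = (34+94)/(80+190) = 128/270 = 0.474074.
SE = √(0.249328 × 0.0177632) = 0.066550.
z = (0.425000 − 0.494737)/0.066550 = -0.069737/0.066550 = -1.0479.
p-value = P(Z < -1.048) ≈ 0.1473.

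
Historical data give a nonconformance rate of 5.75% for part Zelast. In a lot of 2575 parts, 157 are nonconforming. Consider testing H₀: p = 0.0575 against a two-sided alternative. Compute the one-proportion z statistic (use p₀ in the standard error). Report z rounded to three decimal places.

z = 0.757

p̂ = 157/2575 = 0.060971.
SE = √(p₀(1−p₀)/n) = √(0.054194/2575) = 0.004588.
z = (0.060971 − 0.0575)/0.004588 = 0.003471/0.004588 = 0.757.
Two-sided p-value ≈ 2·Φ(−0.757) = 0.4493.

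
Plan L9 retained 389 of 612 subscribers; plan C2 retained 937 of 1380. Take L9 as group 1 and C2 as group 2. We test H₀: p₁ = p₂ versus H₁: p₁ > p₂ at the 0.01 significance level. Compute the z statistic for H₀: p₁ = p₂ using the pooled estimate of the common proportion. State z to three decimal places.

p̂₁ = 389/612 = 0.63562, p̂₂ = 937/1380 = 0.67899.
Pooled p̂ = (389+937)/(612+1380) = 1326/1992 = 0.66566.
SE = √(0.222556 × 0.00235862) = 0.02291.
z = (0.63562 − 0.67899)/0.02291 = -0.04337/0.02291 = -1.893.
p-value = P(Z > -1.893) ≈ 0.9708, so at α = 0.01 we fail to reject H₀.

z = -1.893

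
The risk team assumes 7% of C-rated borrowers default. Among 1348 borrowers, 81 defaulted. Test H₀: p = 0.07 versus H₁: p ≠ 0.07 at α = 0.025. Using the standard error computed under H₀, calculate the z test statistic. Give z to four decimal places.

p̂ = 81/1348 = 0.060089.
Standard error under H₀: √(0.07×0.93/1348) = 0.006949.
z = (0.060089 − 0.07)/0.006949 = -0.009911/0.006949 = -1.4262.
Two-sided p-value ≈ 2·Φ(−1.426) = 0.1538; since p > α = 0.025, fail to reject H₀.

z = -1.4262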